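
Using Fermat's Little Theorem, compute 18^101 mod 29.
By Fermat: 18^{28} ≡ 1 mod 29. 101 = 3×28 + 17. So 18^{101} ≡ 18^{17} ≡ 26 mod 29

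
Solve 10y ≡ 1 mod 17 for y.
Since 17 is prime, by Fermat 10^(-1) ≡ 10^{15} ≡ 12 mod 17. Verify: 10 × 12 = 120 ≡ 1 mod 17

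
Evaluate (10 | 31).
(10/31) = 10^{15} mod 31 = 1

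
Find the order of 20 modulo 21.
Powers of 20 mod 21: 20^1≡20, 20^2≡1. So the order of 20 is 2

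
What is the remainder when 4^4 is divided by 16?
4^{4} = 256 ≡ 0 mod 16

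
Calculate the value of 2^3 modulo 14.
2^{3} = 8 ≡ 8 mod 14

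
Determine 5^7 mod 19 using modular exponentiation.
By repeated squaring mod 19: 5^{1}≡5, 5^{2}≡6, 5^{4}≡17. Then 5^{7} = 5^{4+2+1} ≡ 17 × 6 × 5 ≡ 16 mod 19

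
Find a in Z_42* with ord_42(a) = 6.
19 has order 6 mod 42 since 19^{6} ≡ 1 (mod 42) and no smaller power works.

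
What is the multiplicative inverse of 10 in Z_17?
Since 17 is prime, by Fermat 10^(-1) ≡ 10^{15} ≡ 12 mod 17. Verify: 10 × 12 = 120 ≡ 1 mod 17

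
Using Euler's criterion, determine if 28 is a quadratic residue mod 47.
By Euler's criterion: 28^{23} ≡ 1 mod 47. Since this equals 1, 28 is a QR.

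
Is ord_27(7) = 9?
Powers of 7 mod 27: 7^1≡7, 7^2≡22, 7^3≡19, 7^4≡25, 7^5≡13, 7^6≡10, 7^7≡16, 7^8≡4, 7^9≡1. First k with 7^k≡1 is k=9. Yes, ord_27(7) = 9.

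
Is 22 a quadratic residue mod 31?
By Euler's criterion: 22^{15} ≡ 30 (mod 31). Since this equals -1 (≡ 30), 22 is not a QR.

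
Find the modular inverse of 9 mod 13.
Since 13 is prime, by Fermat 9^(-1) ≡ 9^{11} ≡ 3 (mod 13). Verify: 9 × 3 = 27 ≡ 1 (mod 13)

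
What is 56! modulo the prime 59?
(58)! = (56)! × (57) × (58) ≡ -1 (mod 59). So (56)! ≡ -1 × [(58)(57)]^(-1) ≡ 29 (mod 59)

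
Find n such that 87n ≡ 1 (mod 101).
Since 101 is prime, by Fermat 87^(-1) ≡ 87^{99} ≡ 36 (mod 101). Verify: 87 × 36 = 3132 ≡ 1 (mod 101)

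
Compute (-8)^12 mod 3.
Using Fermat: (-8)^{2} ≡ 1 mod 3. 12 ≡ 0 mod 2. So (-8)^{12} ≡ (-8)^{0} ≡ 1 mod 3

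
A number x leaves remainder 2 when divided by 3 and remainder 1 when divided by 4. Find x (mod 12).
M = 3 × 4 = 12. M₁ = 4, y₁ ≡ 1 (mod 3). M₂ = 3, y₂ ≡ 3 (mod 4). x = 2×4×1 + 1×3×3 ≡ 5 (mod 12)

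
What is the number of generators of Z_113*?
There are φ(113-1) = φ(112) = 48 primitive roots modulo 113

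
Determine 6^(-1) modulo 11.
Since 11 is prime, by Fermat 6^(-1) ≡ 6^{9} ≡ 2 mod 11. Verify: 6 × 2 = 12 ≡ 1 mod 11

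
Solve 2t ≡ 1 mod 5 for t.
Since 5 is prime, by Fermat 2^(-1) ≡ 2^{3} ≡ 3 mod 5. Verify: 2 × 3 = 6 ≡ 1 mod 5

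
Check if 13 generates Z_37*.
ord_37(13) divides 36. For each prime q|36: 13^{18}≡36, 13^{12}≡10, none ≡ 1. So 13 has order 36 and is a primitive root mod 37.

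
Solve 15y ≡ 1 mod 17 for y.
Since 17 is prime, by Fermat 15^(-1) ≡ 15^{15} ≡ 8 mod 17. Verify: 15 × 8 = 120 ≡ 1 mod 17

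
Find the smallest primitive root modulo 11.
g = 2. For each prime q|10: 2^{5}≡10, 2^{2}≡4, none ≡ 1, so ord_11(2) = 10 and 2 is a primitive root.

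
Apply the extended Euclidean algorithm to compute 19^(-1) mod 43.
Extended GCD: 19(-9) + 43(4) = 1. So 19^(-1) ≡ -9 ≡ 34 mod 43. Verify: 19 × 34 = 646 ≡ 1 mod 43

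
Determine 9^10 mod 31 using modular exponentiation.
By repeated squaring (mod 31): 9^{1}≡9, 9^{2}≡19, 9^{4}≡20, 9^{8}≡28. Then 9^{10} = 9^{8+2} ≡ 28 × 19 ≡ 5 (mod 31)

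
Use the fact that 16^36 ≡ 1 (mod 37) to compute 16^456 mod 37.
By Fermat: 16^{36} ≡ 1 (mod 37). 456 ≡ 24 (mod 36). So 16^{456} ≡ 16^{24} ≡ 10 (mod 37)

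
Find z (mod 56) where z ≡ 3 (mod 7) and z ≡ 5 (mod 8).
M = 7 × 8 = 56. M₁ = 8, y₁ ≡ 1 (mod 7). M₂ = 7, y₂ ≡ 7 (mod 8). z = 3×8×1 + 5×7×7 ≡ 45 (mod 56)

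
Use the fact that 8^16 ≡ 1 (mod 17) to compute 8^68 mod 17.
By Fermat: 8^{16} ≡ 1 (mod 17). 68 = 4×16 + 4. So 8^{68} ≡ 8^{4} ≡ 16 (mod 17)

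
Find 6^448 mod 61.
Using Fermat: 6^{60} ≡ 1 mod 61. 448 ≡ 28 mod 60. So 6^{448} ≡ 6^{28} ≡ 22 mod 61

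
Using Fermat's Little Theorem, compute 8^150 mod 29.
By Fermat: 8^{28} ≡ 1 mod 29. 150 = 5×28 + 10. So 8^{150} ≡ 8^{10} ≡ 4 mod 29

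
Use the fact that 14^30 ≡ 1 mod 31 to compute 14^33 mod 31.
By Fermat: 14^{30} ≡ 1 mod 31. So 14^{33} = 14^{30} · 14^{3} ≡ 14^{3} ≡ 16 mod 31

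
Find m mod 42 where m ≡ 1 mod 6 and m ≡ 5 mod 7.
M = 6 × 7 = 42. M₁ = 7, y₁ ≡ 1 mod 6. M₂ = 6, y₂ ≡ 6 mod 7. m = 1×7×1 + 5×6×6 ≡ 19 mod 42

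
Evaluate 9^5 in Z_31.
By repeated squaring (mod 31): 9^{1}≡9, 9^{2}≡19, 9^{4}≡20. Then 9^{5} = 9^{4+1} ≡ 20 × 9 ≡ 25 (mod 31)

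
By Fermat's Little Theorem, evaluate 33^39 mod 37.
By Fermat: 33^{36} ≡ 1 (mod 37). So 33^{39} = 33^{36} · 33^{3} ≡ 33^{3} ≡ 10 (mod 37)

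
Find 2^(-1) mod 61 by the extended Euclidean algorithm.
Extended GCD: 2(-30) + 61(1) = 1. So 2^(-1) ≡ -30 ≡ 31 mod 61. Verify: 2 × 31 = 62 ≡ 1 mod 61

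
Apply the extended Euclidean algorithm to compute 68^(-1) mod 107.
Extended GCD: 68(-11) + 107(7) = 1. So 68^(-1) ≡ -11 ≡ 96 (mod 107). Verify: 68 × 96 = 6528 ≡ 1 (mod 107)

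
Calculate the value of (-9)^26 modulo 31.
By repeated squaring (mod 31): (-9)^{1}≡22, (-9)^{2}≡19, (-9)^{4}≡20, (-9)^{8}≡28, (-9)^{16}≡9. Then (-9)^{26} = (-9)^{16+8+2} ≡ 9 × 28 × 19 ≡ 14 (mod 31)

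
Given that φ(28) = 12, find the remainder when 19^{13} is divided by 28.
By Euler: 19^{12} ≡ 1 (mod 28) since gcd(19, 28) = 1. 13 = 1×12 + 1. So 19^{13} ≡ 19^{1} ≡ 19 (mod 28)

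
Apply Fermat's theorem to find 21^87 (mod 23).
By Fermat: 21^{22} ≡ 1 (mod 23). 87 = 3×22 + 21. So 21^{87} ≡ 21^{21} ≡ 11 (mod 23)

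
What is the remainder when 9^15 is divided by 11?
Using Fermat: 9^{10} ≡ 1 (mod 11). 15 ≡ 5 (mod 10). So 9^{15} ≡ 9^{5} ≡ 1 (mod 11)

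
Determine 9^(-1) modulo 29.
Since 29 is prime, by Fermat 9^(-1) ≡ 9^{27} ≡ 13 (mod 29). Verify: 9 × 13 = 117 ≡ 1 (mod 29)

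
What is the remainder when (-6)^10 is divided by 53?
By repeated squaring (mod 53): (-6)^{1}≡47, (-6)^{2}≡36, (-6)^{4}≡24, (-6)^{8}≡46. Then (-6)^{10} = (-6)^{8+2} ≡ 46 × 36 ≡ 13 (mod 53)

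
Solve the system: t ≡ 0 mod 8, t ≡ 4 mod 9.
M = 8 × 9 = 72. M₁ = 9, y₁ ≡ 1 mod 8. M₂ = 8, y₂ ≡ 8 mod 9. t = 0×9×1 + 4×8×8 ≡ 40 mod 72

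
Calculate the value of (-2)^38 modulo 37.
Using Fermat: (-2)^{36} ≡ 1 mod 37. 38 ≡ 2 mod 36. So (-2)^{38} ≡ (-2)^{2} ≡ 4 mod 37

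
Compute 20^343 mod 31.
Using Fermat: 20^{30} ≡ 1 mod 31. 343 ≡ 13 mod 30. So 20^{343} ≡ 20^{13} ≡ 10 mod 31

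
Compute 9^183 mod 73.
Using Fermat: 9^{72} ≡ 1 (mod 73). 183 ≡ 39 (mod 72). So 9^{183} ≡ 9^{39} ≡ 72 (mod 73)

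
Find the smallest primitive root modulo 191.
g = 19. For each prime q|190: 19^{95}≡190, 19^{38}≡39, 19^{10}≡52, none ≡ 1, so ord_191(19) = 190 and 19 is a primitive root.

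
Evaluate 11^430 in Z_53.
Using Fermat: 11^{52} ≡ 1 (mod 53). 430 ≡ 14 (mod 52). So 11^{430} ≡ 11^{14} ≡ 42 (mod 53)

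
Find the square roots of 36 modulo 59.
The square roots of 36 mod 59 are 53 and 6. Verify: 53² = 2809 ≡ 36 (mod 59)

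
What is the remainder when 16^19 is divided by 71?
By repeated squaring mod 71: 16^{1}≡16, 16^{2}≡43, 16^{4}≡3, 16^{8}≡9, 16^{16}≡10. Then 16^{19} = 16^{16+2+1} ≡ 10 × 43 × 16 ≡ 64 mod 71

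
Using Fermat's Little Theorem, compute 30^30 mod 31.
By Fermat's Little Theorem, 30^{30} ≡ 1 (mod 31) since 31 is prime and gcd(30, 31) = 1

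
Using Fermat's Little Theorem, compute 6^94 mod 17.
By Fermat: 6^{16} ≡ 1 (mod 17). 94 = 5×16 + 14. So 6^{94} ≡ 6^{14} ≡ 9 (mod 17)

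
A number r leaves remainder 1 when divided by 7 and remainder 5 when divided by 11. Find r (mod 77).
M = 7 × 11 = 77. M₁ = 11, y₁ ≡ 2 (mod 7). M₂ = 7, y₂ ≡ 8 (mod 11). r = 1×11×2 + 5×7×8 ≡ 71 (mod 77)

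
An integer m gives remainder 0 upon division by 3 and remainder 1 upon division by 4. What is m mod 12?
M = 3 × 4 = 12. M₁ = 4, y₁ ≡ 1 mod 3. M₂ = 3, y₂ ≡ 3 mod 4. m = 0×4×1 + 1×3×3 ≡ 9 mod 12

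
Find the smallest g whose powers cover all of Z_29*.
g = 2. Powers: [2, 4, 8, 16, 3, 6, ...] generates all 28 non-zero residues.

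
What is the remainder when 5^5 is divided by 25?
By repeated squaring (mod 25): 5^{1}≡5, 5^{2}≡0, 5^{4}≡0. Then 5^{5} = 5^{4+1} ≡ 0 × 5 ≡ 0 (mod 25)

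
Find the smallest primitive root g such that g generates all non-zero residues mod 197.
g = 2. Powers: [2, 4, 8, 16, 32, 64, 128, 59, ...] generates all 196 non-zero residues.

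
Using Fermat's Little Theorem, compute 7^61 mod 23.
By Fermat: 7^{22} ≡ 1 mod 23. 61 = 2×22 + 17. So 7^{61} ≡ 7^{17} ≡ 19 mod 23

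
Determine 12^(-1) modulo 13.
Since 13 is prime, by Fermat 12^(-1) ≡ 12^{11} ≡ 12 (mod 13). Verify: 12 × 12 = 144 ≡ 1 (mod 13)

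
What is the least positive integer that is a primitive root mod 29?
g = 2. For each prime q|28: 2^{14}≡28, 2^{4}≡16, none ≡ 1, so ord_29(2) = 28 and 2 is a primitive root.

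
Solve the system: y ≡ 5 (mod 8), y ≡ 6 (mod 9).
M = 8 × 9 = 72. M₁ = 9, y₁ ≡ 1 (mod 8). M₂ = 8, y₂ ≡ 8 (mod 9). y = 5×9×1 + 6×8×8 ≡ 69 (mod 72)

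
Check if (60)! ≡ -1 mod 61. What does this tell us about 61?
(60)! mod 61 = 60. Since this equals -1 mod 61, Wilson confirms 61 is prime.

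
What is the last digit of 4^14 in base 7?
Using Fermat: 4^{6} ≡ 1 (mod 7). 14 ≡ 2 (mod 6). So 4^{14} ≡ 4^{2} ≡ 2 (mod 7)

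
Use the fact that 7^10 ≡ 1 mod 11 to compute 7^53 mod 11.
By Fermat: 7^{10} ≡ 1 mod 11. 53 = 5×10 + 3. So 7^{53} ≡ 7^{3} ≡ 2 mod 11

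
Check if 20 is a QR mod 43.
By Euler's criterion: 20^{21} ≡ 42 mod 43. Since this equals -1 (≡ 42), 20 is not a QR.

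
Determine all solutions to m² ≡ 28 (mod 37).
The square roots of 28 mod 37 are 19 and 18. Verify: 19² = 361 ≡ 28 (mod 37)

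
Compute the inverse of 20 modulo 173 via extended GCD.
Extended GCD: 20(26) + 173(-3) = 1. So 20^(-1) ≡ 26 (mod 173). Verify: 20 × 26 = 520 ≡ 1 (mod 173)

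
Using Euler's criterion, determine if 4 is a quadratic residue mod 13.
By Euler's criterion: 4^{6} ≡ 1 (mod 13). Since this equals 1, 4 is a QR.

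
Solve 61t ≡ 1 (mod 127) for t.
Since 127 is prime, by Fermat 61^(-1) ≡ 61^{125} ≡ 25 (mod 127). Verify: 61 × 25 = 1525 ≡ 1 (mod 127)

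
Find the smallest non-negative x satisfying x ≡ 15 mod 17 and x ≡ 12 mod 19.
M = 17 × 19 = 323. M₁ = 19, y₁ ≡ 9 mod 17. M₂ = 17, y₂ ≡ 9 mod 19. x = 15×19×9 + 12×17×9 ≡ 202 mod 323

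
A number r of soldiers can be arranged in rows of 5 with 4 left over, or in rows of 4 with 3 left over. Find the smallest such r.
M = 5 × 4 = 20. M₁ = 4, y₁ ≡ 4 mod 5. M₂ = 5, y₂ ≡ 1 mod 4. r = 4×4×4 + 3×5×1 ≡ 19 mod 20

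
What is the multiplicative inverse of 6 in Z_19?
Since 19 is prime, by Fermat 6^(-1) ≡ 6^{17} ≡ 16 (mod 19). Verify: 6 × 16 = 96 ≡ 1 (mod 19)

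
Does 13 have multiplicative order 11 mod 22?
Powers of 13 mod 22: 13^1≡13, 13^2≡15, 13^3≡19, 13^4≡5, 13^5≡21, 13^6≡9, 13^7≡7, 13^8≡3, 13^9≡17, 13^10≡1. Already 13^10≡1, so the order is 10 < 11. No, the actual order is 10.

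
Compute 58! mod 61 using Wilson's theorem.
(60)! = (58)! × (59) × (60) ≡ -1 mod 61. So (58)! ≡ -1 × [(60)(59)]^(-1) ≡ 30 mod 61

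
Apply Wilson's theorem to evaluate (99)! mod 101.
(100)! = (99)! × (100) ≡ -1 (mod 101). So (99)! ≡ -1 × (100)^(-1) ≡ (-1)×(-1) = 1 (mod 101)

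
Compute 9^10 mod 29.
By repeated squaring mod 29: 9^{1}≡9, 9^{2}≡23, 9^{4}≡7, 9^{8}≡20. Then 9^{10} = 9^{8+2} ≡ 20 × 23 ≡ 25 mod 29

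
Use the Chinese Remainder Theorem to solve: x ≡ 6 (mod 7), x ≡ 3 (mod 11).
M = 7 × 11 = 77. M₁ = 11, y₁ ≡ 2 (mod 7). M₂ = 7, y₂ ≡ 8 (mod 11). x = 6×11×2 + 3×7×8 ≡ 69 (mod 77)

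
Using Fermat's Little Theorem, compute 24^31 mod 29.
By Fermat: 24^{28} ≡ 1 mod 29. So 24^{31} = 24^{28} · 24^{3} ≡ 24^{3} ≡ 20 mod 29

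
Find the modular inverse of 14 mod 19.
Since 19 is prime, by Fermat 14^(-1) ≡ 14^{17} ≡ 15 (mod 19). Verify: 14 × 15 = 210 ≡ 1 (mod 19)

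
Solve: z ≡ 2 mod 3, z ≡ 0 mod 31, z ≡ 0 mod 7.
M = 3 × 31 × 7 = 651. M₁ = 217, y₁ ≡ 1 mod 3. M₂ = 21, y₂ ≡ 3 mod 31. M₃ = 93, y₃ ≡ 4 mod 7. z = 2×217×1 + 0×21×3 + 0×93×4 ≡ 434 mod 651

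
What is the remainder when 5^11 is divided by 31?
By repeated squaring mod 31: 5^{1}≡5, 5^{2}≡25, 5^{4}≡5, 5^{8}≡25. Then 5^{11} = 5^{8+2+1} ≡ 25 × 25 × 5 ≡ 25 mod 31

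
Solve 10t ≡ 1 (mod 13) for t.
Since 13 is prime, by Fermat 10^(-1) ≡ 10^{11} ≡ 4 (mod 13). Verify: 10 × 4 = 40 ≡ 1 (mod 13)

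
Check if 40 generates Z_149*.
ord_149(40) divides 148. For each prime q|148: 40^{74}≡148, 40^{4}≡31, none ≡ 1. So 40 has order 148 and is a primitive root mod 149.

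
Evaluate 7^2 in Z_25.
7^{2} = 49 ≡ 24 mod 25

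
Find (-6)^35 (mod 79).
By repeated squaring (mod 79): (-6)^{1}≡73, (-6)^{2}≡36, (-6)^{4}≡32, (-6)^{8}≡76, (-6)^{16}≡9, (-6)^{32}≡2. Then (-6)^{35} = (-6)^{32+2+1} ≡ 2 × 36 × 73 ≡ 42 (mod 79)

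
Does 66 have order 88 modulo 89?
ord_89(66) divides 88. For each prime q|88: 66^{44}≡88, 66^{8}≡2, none ≡ 1. So 66 has order 88 and is a primitive root mod 89.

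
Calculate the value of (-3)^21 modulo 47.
By repeated squaring (mod 47): (-3)^{1}≡44, (-3)^{2}≡9, (-3)^{4}≡34, (-3)^{8}≡28, (-3)^{16}≡32. Then (-3)^{21} = (-3)^{16+4+1} ≡ 32 × 34 × 44 ≡ 26 (mod 47)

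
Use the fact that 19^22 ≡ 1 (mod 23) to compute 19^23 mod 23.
By Fermat: 19^{22} ≡ 1 (mod 23). So 19^{23} = 19^{22} · 19^{1} ≡ 19^{1} ≡ 19 (mod 23)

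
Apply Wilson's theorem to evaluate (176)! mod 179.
(178)! = (176)! × (177) × (178) ≡ -1 (mod 179). So (176)! ≡ -1 × [(178)(177)]^(-1) ≡ 89 (mod 179)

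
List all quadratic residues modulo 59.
Squares in Z_59*: {1, 3, 4, 5, 7, 9, 12, 15, 16, 17, 19, 20, 21, 22, 25, 26, 27, 28, 29, 35, 36, 41, 45, 46, 48, 49, 51, 53, 57}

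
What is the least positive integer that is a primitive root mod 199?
g = 3. For each prime q|198: 3^{99}≡198, 3^{66}≡106, 3^{18}≡125, none ≡ 1, so ord_199(3) = 198 and 3 is a primitive root.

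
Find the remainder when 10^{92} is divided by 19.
By Fermat: 10^{18} ≡ 1 mod 19. 92 = 5×18 + 2. So 10^{92} ≡ 10^{2} ≡ 5 mod 19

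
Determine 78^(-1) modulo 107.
Since 107 is prime, by Fermat 78^(-1) ≡ 78^{105} ≡ 59 (mod 107). Verify: 78 × 59 = 4602 ≡ 1 (mod 107)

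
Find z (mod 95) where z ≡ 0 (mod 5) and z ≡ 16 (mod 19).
M = 5 × 19 = 95. M₁ = 19, y₁ ≡ 4 (mod 5). M₂ = 5, y₂ ≡ 4 (mod 19). z = 0×19×4 + 16×5×4 ≡ 35 (mod 95)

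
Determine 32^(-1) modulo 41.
Since 41 is prime, by Fermat 32^(-1) ≡ 32^{39} ≡ 9 (mod 41). Verify: 32 × 9 = 288 ≡ 1 (mod 41)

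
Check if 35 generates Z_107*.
35^{53} ≡ 1 mod 107 and 53 < 106, so ord_107(35) = 53 ≠ 106 and 35 is not a primitive root.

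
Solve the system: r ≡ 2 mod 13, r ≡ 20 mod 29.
M = 13 × 29 = 377. M₁ = 29, y₁ ≡ 9 mod 13. M₂ = 13, y₂ ≡ 9 mod 29. r = 2×29×9 + 20×13×9 ≡ 223 mod 377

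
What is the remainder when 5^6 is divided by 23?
By repeated squaring (mod 23): 5^{1}≡5, 5^{2}≡2, 5^{4}≡4. Then 5^{6} = 5^{4+2} ≡ 4 × 2 ≡ 8 (mod 23)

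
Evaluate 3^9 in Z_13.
By repeated squaring mod 13: 3^{1}≡3, 3^{2}≡9, 3^{4}≡3, 3^{8}≡9. Then 3^{9} = 3^{8+1} ≡ 9 × 3 ≡ 1 mod 13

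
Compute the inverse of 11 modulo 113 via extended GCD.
Extended GCD: 11(-41) + 113(4) = 1. So 11^(-1) ≡ -41 ≡ 72 (mod 113). Verify: 11 × 72 = 792 ≡ 1 (mod 113)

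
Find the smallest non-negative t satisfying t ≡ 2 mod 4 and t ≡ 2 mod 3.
M = 4 × 3 = 12. M₁ = 3, y₁ ≡ 3 mod 4. M₂ = 4, y₂ ≡ 1 mod 3. t = 2×3×3 + 2×4×1 ≡ 2 mod 12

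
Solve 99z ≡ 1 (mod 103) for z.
Since 103 is prime, by Fermat 99^(-1) ≡ 99^{101} ≡ 77 (mod 103). Verify: 99 × 77 = 7623 ≡ 1 (mod 103)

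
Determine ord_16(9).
Powers of 9 mod 16: 9^1≡9, 9^2≡1. ord_16(9) = 2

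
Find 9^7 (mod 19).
By repeated squaring (mod 19): 9^{1}≡9, 9^{2}≡5, 9^{4}≡6. Then 9^{7} = 9^{4+2+1} ≡ 6 × 5 × 9 ≡ 4 (mod 19)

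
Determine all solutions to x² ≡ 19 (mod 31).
The square roots of 19 mod 31 are 9 and 22. Verify: 9² = 81 ≡ 19 (mod 31)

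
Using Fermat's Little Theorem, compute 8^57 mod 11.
By Fermat: 8^{10} ≡ 1 (mod 11). 57 = 5×10 + 7. So 8^{57} ≡ 8^{7} ≡ 2 (mod 11)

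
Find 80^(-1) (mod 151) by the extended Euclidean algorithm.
Extended GCD: 80(17) + 151(-9) = 1. So 80^(-1) ≡ 17 (mod 151). Verify: 80 × 17 = 1360 ≡ 1 (mod 151)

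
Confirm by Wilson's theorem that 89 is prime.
(88)! mod 89 = 88. Since this equals -1 mod 89, Wilson confirms 89 is prime.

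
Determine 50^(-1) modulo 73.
Since 73 is prime, by Fermat 50^(-1) ≡ 50^{71} ≡ 19 mod 73. Verify: 50 × 19 = 950 ≡ 1 mod 73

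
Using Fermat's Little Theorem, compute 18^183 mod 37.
By Fermat: 18^{36} ≡ 1 mod 37. 183 ≡ 3 mod 36. So 18^{183} ≡ 18^{3} ≡ 23 mod 37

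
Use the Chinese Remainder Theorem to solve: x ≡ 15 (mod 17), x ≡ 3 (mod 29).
M = 17 × 29 = 493. M₁ = 29, y₁ ≡ 10 (mod 17). M₂ = 17, y₂ ≡ 12 (mod 29). x = 15×29×10 + 3×17×12 ≡ 32 (mod 493)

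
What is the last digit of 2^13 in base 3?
Using Fermat: 2^{2} ≡ 1 (mod 3). 13 ≡ 1 (mod 2). So 2^{13} ≡ 2^{1} ≡ 2 (mod 3)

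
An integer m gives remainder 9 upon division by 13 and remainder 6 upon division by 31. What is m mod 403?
M = 13 × 31 = 403. M₁ = 31, y₁ ≡ 8 mod 13. M₂ = 13, y₂ ≡ 12 mod 31. m = 9×31×8 + 6×13×12 ≡ 347 mod 403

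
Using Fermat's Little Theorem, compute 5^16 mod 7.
By Fermat: 5^{6} ≡ 1 (mod 7). 16 = 2×6 + 4. So 5^{16} ≡ 5^{4} ≡ 2 (mod 7)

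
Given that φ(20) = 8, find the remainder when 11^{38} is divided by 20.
By Euler: 11^{8} ≡ 1 (mod 20) since gcd(11, 20) = 1. 38 = 4×8 + 6. So 11^{38} ≡ 11^{6} ≡ 1 (mod 20)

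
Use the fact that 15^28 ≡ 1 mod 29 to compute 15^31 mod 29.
By Fermat: 15^{28} ≡ 1 mod 29. So 15^{31} = 15^{28} · 15^{3} ≡ 15^{3} ≡ 11 mod 29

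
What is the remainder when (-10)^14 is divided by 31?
By repeated squaring mod 31: (-10)^{1}≡21, (-10)^{2}≡7, (-10)^{4}≡18, (-10)^{8}≡14. Then (-10)^{14} = (-10)^{8+4+2} ≡ 14 × 18 × 7 ≡ 28 mod 31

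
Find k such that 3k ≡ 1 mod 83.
Since 83 is prime, by Fermat 3^(-1) ≡ 3^{81} ≡ 28 mod 83. Verify: 3 × 28 = 84 ≡ 1 mod 83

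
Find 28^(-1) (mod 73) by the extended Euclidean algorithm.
Extended GCD: 28(-13) + 73(5) = 1. So 28^(-1) ≡ -13 ≡ 60 (mod 73). Verify: 28 × 60 = 1680 ≡ 1 (mod 73)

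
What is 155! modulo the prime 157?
(156)! = (155)! × (156) ≡ -1 (mod 157). So (155)! ≡ -1 × (156)^(-1) ≡ (-1)×(-1) = 1 (mod 157)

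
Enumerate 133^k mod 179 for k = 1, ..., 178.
133^1, 133^2, ..., 133^{178} mod 179: [133, 147, 40, 129, 152, 168, 148, 173, 97, 13, 118, 121, 162, 66, 7, 36, 134, 101, 8, 169, 102, 141, 137, 142, 91, 110, 131, 60, 104, 49, 73, 43, 170, 56, 109, 177, 92, 64, 99, 100, 54, 22, 62, 12, 164, 153, 122, 116, 34, 47, 165, 107, 90, 156, 163, 20, 154, 76, 84, 74, 176, 138, 96, 59, 150, 81, 33, 93, 18, 67, 140, 4, 174, 51, 160, 158, 71, 135, 55, 155, 30, 52, 114, 126, 111, 85, 28, 144, 178, 46, 32, 139, 50, 27, 11, 31, 6, 82, 166, 61, 58, 17, 113, 172, 143, 45, 78, 171, 10, 77, 38, 42, 37, 88, 69, 48, 119, 75, 130, 106, 136, 9, 123, 70, 2, 87, 115, 80, 79, 125, 157, 117, 167, 15, 26, 57, 63, 145, 132, 14, 72, 89, 23, 16, 159, 25, 103, 95, 105, 3, 41, 83, 120, 29, 98, 146, 86, 161, 112, 39, 175, 5, 128, 19, 21, 108, 44, 124, 24, 149, 127, 65, 53, 68, 94, 151, 35, 1]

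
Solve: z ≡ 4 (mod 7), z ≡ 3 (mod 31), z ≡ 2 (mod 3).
M = 7 × 31 × 3 = 651. M₁ = 93, y₁ ≡ 4 (mod 7). M₂ = 21, y₂ ≡ 3 (mod 31). M₃ = 217, y₃ ≡ 1 (mod 3). z = 4×93×4 + 3×21×3 + 2×217×1 ≡ 158 (mod 651)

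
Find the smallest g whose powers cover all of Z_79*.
g = 3. Powers: [3, 9, 27, 2, 6, 18, 54, ...] generates all 78 non-zero residues.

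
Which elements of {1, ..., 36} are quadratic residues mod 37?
QRs mod 37: {1, 3, 4, 7, 9, 10, 11, 12, 16, 21, 25, 26, 27, 28, 30, 33, 34, 36}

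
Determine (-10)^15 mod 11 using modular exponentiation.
Using Fermat: (-10)^{10} ≡ 1 mod 11. 15 ≡ 5 mod 10. So (-10)^{15} ≡ (-10)^{5} ≡ 1 mod 11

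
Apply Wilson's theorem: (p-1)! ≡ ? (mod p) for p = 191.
By Wilson's theorem, (190)! ≡ -1 ≡ 190 mod 191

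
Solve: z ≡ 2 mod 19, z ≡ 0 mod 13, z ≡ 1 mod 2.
M = 19 × 13 × 2 = 494. M₁ = 26, y₁ ≡ 11 mod 19. M₂ = 38, y₂ ≡ 12 mod 13. M₃ = 247, y₃ ≡ 1 mod 2. z = 2×26×11 + 0×38×12 + 1×247×1 ≡ 325 mod 494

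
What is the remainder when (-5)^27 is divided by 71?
By repeated squaring mod 71: (-5)^{1}≡66, (-5)^{2}≡25, (-5)^{4}≡57, (-5)^{8}≡54, (-5)^{16}≡5. Then (-5)^{27} = (-5)^{16+8+2+1} ≡ 5 × 54 × 25 × 66 ≡ 46 mod 71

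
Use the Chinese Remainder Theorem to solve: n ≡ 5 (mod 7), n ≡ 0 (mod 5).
M = 7 × 5 = 35. M₁ = 5, y₁ ≡ 3 (mod 7). M₂ = 7, y₂ ≡ 3 (mod 5). n = 5×5×3 + 0×7×3 ≡ 5 (mod 35)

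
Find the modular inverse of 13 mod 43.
Since 43 is prime, by Fermat 13^(-1) ≡ 13^{41} ≡ 10 (mod 43). Verify: 13 × 10 = 130 ≡ 1 (mod 43)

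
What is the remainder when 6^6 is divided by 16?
By repeated squaring (mod 16): 6^{1}≡6, 6^{2}≡4, 6^{4}≡0. Then 6^{6} = 6^{4+2} ≡ 0 × 4 ≡ 0 (mod 16)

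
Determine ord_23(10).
Powers of 10 mod 23: 10^1≡10, 10^2≡8, 10^3≡11, 10^4≡18, 10^5≡19, 10^6≡6, 10^7≡14, 10^8≡2, 10^9≡20, 10^10≡16, 10^11≡22, 10^12≡13, 10^13≡15, 10^14≡12, 10^15≡5, 10^16≡4, 10^17≡17, 10^18≡9, 10^19≡21, 10^20≡3, 10^21≡7, 10^22≡1. ord_23(10) = 22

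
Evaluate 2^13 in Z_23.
By repeated squaring (mod 23): 2^{1}≡2, 2^{2}≡4, 2^{4}≡16, 2^{8}≡3. Then 2^{13} = 2^{8+4+1} ≡ 3 × 16 × 2 ≡ 4 (mod 23)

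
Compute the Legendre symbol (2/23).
(2/23) = 2^{11} mod 23 = 1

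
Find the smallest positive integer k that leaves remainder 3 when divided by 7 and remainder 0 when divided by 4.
M = 7 × 4 = 28. M₁ = 4, y₁ ≡ 2 mod 7. M₂ = 7, y₂ ≡ 3 mod 4. k = 3×4×2 + 0×7×3 ≡ 24 mod 28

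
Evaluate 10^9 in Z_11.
By repeated squaring (mod 11): 10^{1}≡10, 10^{2}≡1, 10^{4}≡1, 10^{8}≡1. Then 10^{9} = 10^{8+1} ≡ 1 × 10 ≡ 10 (mod 11)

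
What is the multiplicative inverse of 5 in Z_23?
Since 23 is prime, by Fermat 5^(-1) ≡ 5^{21} ≡ 14 (mod 23). Verify: 5 × 14 = 70 ≡ 1 (mod 23)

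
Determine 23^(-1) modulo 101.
Since 101 is prime, by Fermat 23^(-1) ≡ 23^{99} ≡ 22 (mod 101). Verify: 23 × 22 = 506 ≡ 1 (mod 101)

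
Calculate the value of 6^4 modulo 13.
6^{4} = 1296 ≡ 9 mod 13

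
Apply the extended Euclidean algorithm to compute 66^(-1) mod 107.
Extended GCD: 66(-47) + 107(29) = 1. So 66^(-1) ≡ -47 ≡ 60 mod 107. Verify: 66 × 60 = 3960 ≡ 1 mod 107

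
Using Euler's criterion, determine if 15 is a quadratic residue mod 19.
By Euler's criterion: 15^{9} ≡ 18 mod 19. Since this equals -1 (≡ 18), 15 is not a QR.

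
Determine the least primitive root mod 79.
g = 3. Powers: [3, 9, 27, 2, 6, 18, 54, ...] generates all 78 non-zero residues.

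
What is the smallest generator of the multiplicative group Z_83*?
g = 2. Powers: [2, 4, 8, 16, 32, 64, 45, 7, ...] generates all 82 non-zero residues.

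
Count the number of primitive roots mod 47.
A prime p has φ(p-1) primitive roots; here φ(46) = 22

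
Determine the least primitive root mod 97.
g = 5. For each prime q|96: 5^{48}≡96, 5^{32}≡35, none ≡ 1, so ord_97(5) = 96 and 5 is a primitive root.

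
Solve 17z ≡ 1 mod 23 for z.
Since 23 is prime, by Fermat 17^(-1) ≡ 17^{21} ≡ 19 mod 23. Verify: 17 × 19 = 323 ≡ 1 mod 23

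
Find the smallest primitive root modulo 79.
g = 3. For each prime q|78: 3^{39}≡78, 3^{26}≡23, 3^{6}≡18, none ≡ 1, so ord_79(3) = 78 and 3 is a primitive root.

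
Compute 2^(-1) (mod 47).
Since 47 is prime, by Fermat 2^(-1) ≡ 2^{45} ≡ 24 (mod 47). Verify: 2 × 24 = 48 ≡ 1 (mod 47)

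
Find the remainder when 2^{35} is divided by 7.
By Fermat: 2^{6} ≡ 1 (mod 7). 35 = 5×6 + 5. So 2^{35} ≡ 2^{5} ≡ 4 (mod 7)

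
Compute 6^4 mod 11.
6^{4} = 1296 ≡ 9 mod 11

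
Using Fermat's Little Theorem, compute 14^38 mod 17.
By Fermat: 14^{16} ≡ 1 (mod 17). 38 = 2×16 + 6. So 14^{38} ≡ 14^{6} ≡ 15 (mod 17)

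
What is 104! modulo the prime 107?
(106)! = (104)! × (105) × (106) ≡ -1 (mod 107). So (104)! ≡ -1 × [(106)(105)]^(-1) ≡ 53 (mod 107)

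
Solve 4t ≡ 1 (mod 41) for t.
Since 41 is prime, by Fermat 4^(-1) ≡ 4^{39} ≡ 31 (mod 41). Verify: 4 × 31 = 124 ≡ 1 (mod 41)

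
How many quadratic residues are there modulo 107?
The squaring map on Z_107* is 2-to-1, so there are (106)/2 = 53 QRs.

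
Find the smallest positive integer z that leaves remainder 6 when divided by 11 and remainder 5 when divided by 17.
M = 11 × 17 = 187. M₁ = 17, y₁ ≡ 2 mod 11. M₂ = 11, y₂ ≡ 14 mod 17. z = 6×17×2 + 5×11×14 ≡ 39 mod 187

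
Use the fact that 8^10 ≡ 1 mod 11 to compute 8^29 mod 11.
By Fermat: 8^{10} ≡ 1 mod 11. 29 = 2×10 + 9. So 8^{29} ≡ 8^{9} ≡ 7 mod 11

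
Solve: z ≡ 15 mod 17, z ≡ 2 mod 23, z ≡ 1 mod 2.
M = 17 × 23 × 2 = 782. M₁ = 46, y₁ ≡ 10 mod 17. M₂ = 34, y₂ ≡ 21 mod 23. M₃ = 391, y₃ ≡ 1 mod 2. z = 15×46×10 + 2×34×21 + 1×391×1 ≡ 117 mod 782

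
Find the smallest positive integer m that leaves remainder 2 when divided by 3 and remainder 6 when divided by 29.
M = 3 × 29 = 87. M₁ = 29, y₁ ≡ 2 (mod 3). M₂ = 3, y₂ ≡ 10 (mod 29). m = 2×29×2 + 6×3×10 ≡ 35 (mod 87)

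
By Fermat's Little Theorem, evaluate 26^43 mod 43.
By Fermat: 26^{42} ≡ 1 mod 43. So 26^{43} = 26^{42} · 26^{1} ≡ 26^{1} ≡ 26 mod 43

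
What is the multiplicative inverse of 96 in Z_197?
Since 197 is prime, by Fermat 96^(-1) ≡ 96^{195} ≡ 39 mod 197. Verify: 96 × 39 = 3744 ≡ 1 mod 197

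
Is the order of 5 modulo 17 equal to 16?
Powers of 5 mod 17: 5^1≡5, 5^2≡8, 5^3≡6, 5^4≡13, 5^5≡14, 5^6≡2, 5^7≡10, 5^8≡16, 5^9≡12, 5^10≡9, 5^11≡11, 5^12≡4, 5^13≡3, 5^14≡15, 5^15≡7, 5^16≡1. First k with 5^k≡1 is k=16. Yes, ord_17(5) = 16.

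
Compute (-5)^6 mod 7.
Using Fermat: (-5)^{6} ≡ 1 mod 7. 6 ≡ 0 mod 6. So (-5)^{6} ≡ (-5)^{0} ≡ 1 mod 7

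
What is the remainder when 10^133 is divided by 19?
Using Fermat: 10^{18} ≡ 1 mod 19. 133 ≡ 7 mod 18. So 10^{133} ≡ 10^{7} ≡ 15 mod 19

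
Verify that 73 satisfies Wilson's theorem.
(72)! mod 73 = 72. Since this equals -1 (mod 73), Wilson confirms 73 is prime.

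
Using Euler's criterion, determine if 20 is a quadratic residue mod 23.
By Euler's criterion: 20^{11} ≡ 22 mod 23. Since this equals -1 (≡ 22), 20 is not a QR.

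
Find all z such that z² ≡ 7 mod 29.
The square roots of 7 mod 29 are 23 and 6. Verify: 23² = 529 ≡ 7 mod 29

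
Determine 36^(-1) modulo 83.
Since 83 is prime, by Fermat 36^(-1) ≡ 36^{81} ≡ 30 mod 83. Verify: 36 × 30 = 1080 ≡ 1 mod 83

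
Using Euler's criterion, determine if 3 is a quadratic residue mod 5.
By Euler's criterion: 3^{2} ≡ 4 (mod 5). Since this equals -1 (≡ 4), 3 is not a QR.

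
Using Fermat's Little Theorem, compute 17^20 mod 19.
By Fermat: 17^{18} ≡ 1 mod 19. So 17^{20} = 17^{18} · 17^{2} ≡ 17^{2} ≡ 4 mod 19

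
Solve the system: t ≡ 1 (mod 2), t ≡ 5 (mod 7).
M = 2 × 7 = 14. M₁ = 7, y₁ ≡ 1 (mod 2). M₂ = 2, y₂ ≡ 4 (mod 7). t = 1×7×1 + 5×2×4 ≡ 5 (mod 14)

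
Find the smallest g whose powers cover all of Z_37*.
g = 2. For each prime q|36: 2^{18}≡36, 2^{12}≡26, none ≡ 1, so ord_37(2) = 36 and 2 is a primitive root.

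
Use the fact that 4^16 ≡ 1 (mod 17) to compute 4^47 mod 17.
By Fermat: 4^{16} ≡ 1 (mod 17). 47 = 2×16 + 15. So 4^{47} ≡ 4^{15} ≡ 13 (mod 17)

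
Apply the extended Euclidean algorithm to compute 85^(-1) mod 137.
Extended GCD: 85(-29) + 137(18) = 1. So 85^(-1) ≡ -29 ≡ 108 (mod 137). Verify: 85 × 108 = 9180 ≡ 1 (mod 137)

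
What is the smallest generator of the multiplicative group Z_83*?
g = 2. Powers: [2, 4, 8, 16, 32, 64, ...] generates all 82 non-zero residues.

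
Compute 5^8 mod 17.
By repeated squaring (mod 17): 5^{1}≡5, 5^{2}≡8, 5^{4}≡13, 5^{8}≡16. So 5^{8} ≡ 16 (mod 17)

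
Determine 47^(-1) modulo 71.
Since 71 is prime, by Fermat 47^(-1) ≡ 47^{69} ≡ 68 (mod 71). Verify: 47 × 68 = 3196 ≡ 1 (mod 71)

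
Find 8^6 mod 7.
Using Fermat: 8^{6} ≡ 1 mod 7. 6 ≡ 0 mod 6. So 8^{6} ≡ 8^{0} ≡ 1 mod 7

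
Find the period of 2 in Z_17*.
Powers of 2 mod 17: 2^1≡2, 2^2≡4, 2^3≡8, 2^4≡16, 2^5≡15, 2^6≡13, 2^7≡9, 2^8≡1. ord_17(2) = 8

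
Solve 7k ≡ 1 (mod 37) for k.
Since 37 is prime, by Fermat 7^(-1) ≡ 7^{35} ≡ 16 (mod 37). Verify: 7 × 16 = 112 ≡ 1 (mod 37)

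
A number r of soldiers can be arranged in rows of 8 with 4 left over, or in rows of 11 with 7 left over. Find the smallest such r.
M = 8 × 11 = 88. M₁ = 11, y₁ ≡ 3 mod 8. M₂ = 8, y₂ ≡ 7 mod 11. r = 4×11×3 + 7×8×7 ≡ 84 mod 88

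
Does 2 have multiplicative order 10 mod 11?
Powers of 2 mod 11: 2^1≡2, 2^2≡4, 2^3≡8, 2^4≡5, 2^5≡10, 2^6≡9, 2^7≡7, 2^8≡3, 2^9≡6, 2^10≡1. First k with 2^k≡1 is k=10. Yes, ord_11(2) = 10.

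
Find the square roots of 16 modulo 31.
The square roots of 16 mod 31 are 4 and 27. Verify: 4² = 16 ≡ 16 (mod 31)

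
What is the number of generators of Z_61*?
Number of primitive roots mod 61 = φ(p-1) = φ(60) = 16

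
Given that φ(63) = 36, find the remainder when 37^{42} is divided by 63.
By Euler: 37^{36} ≡ 1 (mod 63) since gcd(37, 63) = 1. 42 = 1×36 + 6. So 37^{42} ≡ 37^{6} ≡ 1 (mod 63)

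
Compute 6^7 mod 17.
By repeated squaring (mod 17): 6^{1}≡6, 6^{2}≡2, 6^{4}≡4. Then 6^{7} = 6^{4+2+1} ≡ 4 × 2 × 6 ≡ 14 (mod 17)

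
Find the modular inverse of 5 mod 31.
Since 31 is prime, by Fermat 5^(-1) ≡ 5^{29} ≡ 25 (mod 31). Verify: 5 × 25 = 125 ≡ 1 (mod 31)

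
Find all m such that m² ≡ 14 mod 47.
The square roots of 14 mod 47 are 25 and 22. Verify: 25² = 625 ≡ 14 mod 47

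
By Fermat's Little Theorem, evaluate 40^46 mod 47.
By Fermat's Little Theorem, 40^{46} ≡ 1 (mod 47) since 47 is prime and gcd(40, 47) = 1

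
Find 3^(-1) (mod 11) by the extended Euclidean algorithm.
Extended GCD: 3(4) + 11(-1) = 1. So 3^(-1) ≡ 4 (mod 11). Verify: 3 × 4 = 12 ≡ 1 (mod 11)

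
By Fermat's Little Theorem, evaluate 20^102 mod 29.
By Fermat: 20^{28} ≡ 1 mod 29. 102 = 3×28 + 18. So 20^{102} ≡ 20^{18} ≡ 7 mod 29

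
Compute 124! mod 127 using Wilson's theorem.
(126)! = (124)! × (125) × (126) ≡ -1 mod 127. So (124)! ≡ -1 × [(126)(125)]^(-1) ≡ 63 mod 127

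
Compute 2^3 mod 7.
2^{3} = 8 ≡ 1 mod 7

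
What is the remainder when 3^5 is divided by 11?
By repeated squaring (mod 11): 3^{1}≡3, 3^{2}≡9, 3^{4}≡4. Then 3^{5} = 3^{4+1} ≡ 4 × 3 ≡ 1 (mod 11)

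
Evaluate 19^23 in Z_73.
By repeated squaring mod 73: 19^{1}≡19, 19^{2}≡69, 19^{4}≡16, 19^{8}≡37, 19^{16}≡55. Then 19^{23} = 19^{16+4+2+1} ≡ 55 × 16 × 69 × 19 ≡ 61 mod 73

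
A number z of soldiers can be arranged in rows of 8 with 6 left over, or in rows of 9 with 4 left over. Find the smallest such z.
M = 8 × 9 = 72. M₁ = 9, y₁ ≡ 1 (mod 8). M₂ = 8, y₂ ≡ 8 (mod 9). z = 6×9×1 + 4×8×8 ≡ 22 (mod 72)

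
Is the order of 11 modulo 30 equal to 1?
Powers of 11 mod 30: 11^1≡11, 11^2≡1. 11^1≡11≢1, so ord ≠ 1. No, the actual order is 2.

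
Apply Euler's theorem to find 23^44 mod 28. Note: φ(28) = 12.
By Euler: 23^{12} ≡ 1 mod 28 since gcd(23, 28) = 1. 44 = 3×12 + 8. So 23^{44} ≡ 23^{8} ≡ 25 mod 28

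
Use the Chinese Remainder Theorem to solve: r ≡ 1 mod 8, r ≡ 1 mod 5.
M = 8 × 5 = 40. M₁ = 5, y₁ ≡ 5 mod 8. M₂ = 8, y₂ ≡ 2 mod 5. r = 1×5×5 + 1×8×2 ≡ 1 mod 40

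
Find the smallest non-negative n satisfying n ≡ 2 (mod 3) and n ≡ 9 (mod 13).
M = 3 × 13 = 39. M₁ = 13, y₁ ≡ 1 (mod 3). M₂ = 3, y₂ ≡ 9 (mod 13). n = 2×13×1 + 9×3×9 ≡ 35 (mod 39)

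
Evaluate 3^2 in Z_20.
3^{2} = 9 ≡ 9 mod 20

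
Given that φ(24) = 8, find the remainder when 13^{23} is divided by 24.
By Euler: 13^{8} ≡ 1 mod 24 since gcd(13, 24) = 1. 23 = 2×8 + 7. So 13^{23} ≡ 13^{7} ≡ 13 mod 24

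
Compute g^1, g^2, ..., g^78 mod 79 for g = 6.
6^1, 6^2, ..., 6^{78} mod 79: [6, 36, 58, 32, 34, 46, 39, 76, 61, 50, 63, 62, 56, 20, 41, 9, 54, 8, 48, 51, 69, 19, 35, 52, 75, 55, 14, 5, 30, 22, 53, 2, 12, 72, 37, 64, 68, 13, 78, 73, 43, 21, 47, 45, 33, 40, 3, 18, 29, 16, 17, 23, 59, 38, 70, 25, 71, 31, 28, 10, 60, 44, 27, 4, 24, 65, 74, 49, 57, 26, 77, 67, 7, 42, 15, 11, 66, 1]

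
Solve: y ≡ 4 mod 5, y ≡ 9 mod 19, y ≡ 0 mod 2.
M = 5 × 19 × 2 = 190. M₁ = 38, y₁ ≡ 2 mod 5. M₂ = 10, y₂ ≡ 2 mod 19. M₃ = 95, y₃ ≡ 1 mod 2. y = 4×38×2 + 9×10×2 + 0×95×1 ≡ 104 mod 190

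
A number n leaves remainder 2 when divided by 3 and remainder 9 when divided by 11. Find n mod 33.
M = 3 × 11 = 33. M₁ = 11, y₁ ≡ 2 mod 3. M₂ = 3, y₂ ≡ 4 mod 11. n = 2×11×2 + 9×3×4 ≡ 20 mod 33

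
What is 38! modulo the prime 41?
(40)! = (38)! × (39) × (40) ≡ -1 mod 41. So (38)! ≡ -1 × [(40)(39)]^(-1) ≡ 20 mod 41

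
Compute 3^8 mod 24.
By repeated squaring (mod 24): 3^{1}≡3, 3^{2}≡9, 3^{4}≡9, 3^{8}≡9. So 3^{8} ≡ 9 (mod 24)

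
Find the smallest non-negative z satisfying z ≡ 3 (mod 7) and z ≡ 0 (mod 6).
M = 7 × 6 = 42. M₁ = 6, y₁ ≡ 6 (mod 7). M₂ = 7, y₂ ≡ 1 (mod 6). z = 3×6×6 + 0×7×1 ≡ 24 (mod 42)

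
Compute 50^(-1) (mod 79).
Since 79 is prime, by Fermat 50^(-1) ≡ 50^{77} ≡ 49 (mod 79). Verify: 50 × 49 = 2450 ≡ 1 (mod 79)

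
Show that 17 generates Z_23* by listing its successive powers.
17^1, 17^2, ..., 17^{22} mod 23: [17, 13, 14, 8, 21, 12, 20, 18, 7, 4, 22, 6, 10, 9, 15, 2, 11, 3, 5, 16, 19, 1]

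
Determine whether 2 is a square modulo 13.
By Euler's criterion: 2^{6} ≡ 12 mod 13. Since this equals -1 (≡ 12), 2 is not a QR.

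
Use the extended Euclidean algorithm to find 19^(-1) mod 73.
Extended GCD: 19(-23) + 73(6) = 1. So 19^(-1) ≡ -23 ≡ 50 (mod 73). Verify: 19 × 50 = 950 ≡ 1 (mod 73)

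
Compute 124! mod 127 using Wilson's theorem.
(126)! = (124)! × (125) × (126) ≡ -1 mod 127. So (124)! ≡ -1 × [(126)(125)]^(-1) ≡ 63 mod 127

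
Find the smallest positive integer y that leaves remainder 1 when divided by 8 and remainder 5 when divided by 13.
M = 8 × 13 = 104. M₁ = 13, y₁ ≡ 5 mod 8. M₂ = 8, y₂ ≡ 5 mod 13. y = 1×13×5 + 5×8×5 ≡ 57 mod 104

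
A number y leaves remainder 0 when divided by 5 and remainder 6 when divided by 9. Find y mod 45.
M = 5 × 9 = 45. M₁ = 9, y₁ ≡ 4 mod 5. M₂ = 5, y₂ ≡ 2 mod 9. y = 0×9×4 + 6×5×2 ≡ 15 mod 45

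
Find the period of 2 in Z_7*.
Powers of 2 mod 7: 2^1≡2, 2^2≡4, 2^3≡1. Order = 3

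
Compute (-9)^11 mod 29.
By repeated squaring mod 29: (-9)^{1}≡20, (-9)^{2}≡23, (-9)^{4}≡7, (-9)^{8}≡20. Then (-9)^{11} = (-9)^{8+2+1} ≡ 20 × 23 × 20 ≡ 7 mod 29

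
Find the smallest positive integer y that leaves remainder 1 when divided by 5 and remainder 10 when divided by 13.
M = 5 × 13 = 65. M₁ = 13, y₁ ≡ 2 mod 5. M₂ = 5, y₂ ≡ 8 mod 13. y = 1×13×2 + 10×5×8 ≡ 36 mod 65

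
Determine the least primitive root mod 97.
g = 5. For each prime q|96: 5^{48}≡96, 5^{32}≡35, none ≡ 1, so ord_97(5) = 96 and 5 is a primitive root.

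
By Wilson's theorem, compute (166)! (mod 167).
By Wilson's theorem, (166)! ≡ -1 ≡ 166 (mod 167)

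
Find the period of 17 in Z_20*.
Powers of 17 mod 20: 17^1≡17, 17^2≡9, 17^3≡13, 17^4≡1. Order = 4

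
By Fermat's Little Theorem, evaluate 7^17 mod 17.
By Fermat: 7^{16} ≡ 1 mod 17. So 7^{17} = 7^{16} · 7^{1} ≡ 7^{1} ≡ 7 mod 17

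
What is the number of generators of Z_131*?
There are φ(131-1) = φ(130) = 48 primitive roots modulo 131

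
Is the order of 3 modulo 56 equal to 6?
Powers of 3 mod 56: 3^1≡3, 3^2≡9, 3^3≡27, 3^4≡25, 3^5≡19, 3^6≡1. First k with 3^k≡1 is k=6. Yes, ord_56(3) = 6.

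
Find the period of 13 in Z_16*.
Powers of 13 mod 16: 13^1≡13, 13^2≡9, 13^3≡5, 13^4≡1. So the order of 13 is 4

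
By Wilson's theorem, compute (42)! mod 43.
By Wilson's theorem, (42)! ≡ -1 ≡ 42 mod 43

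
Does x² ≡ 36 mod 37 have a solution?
By Euler's criterion: 36^{18} ≡ 1 mod 37. Since this equals 1, 36 is a QR.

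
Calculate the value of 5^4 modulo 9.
5^{4} = 625 ≡ 4 (mod 9)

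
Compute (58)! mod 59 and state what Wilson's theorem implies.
(58)! mod 59 = 58. Since this equals -1 (mod 59), Wilson confirms 59 is prime.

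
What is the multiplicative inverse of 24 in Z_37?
Since 37 is prime, by Fermat 24^(-1) ≡ 24^{35} ≡ 17 (mod 37). Verify: 24 × 17 = 408 ≡ 1 (mod 37)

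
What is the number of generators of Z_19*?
Number of primitive roots mod 19 = φ(p-1) = φ(18) = 6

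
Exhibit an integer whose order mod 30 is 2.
11 has order 2 mod 30 since 11^{2} ≡ 1 mod 30 and no smaller power works.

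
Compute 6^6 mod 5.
Using Fermat: 6^{4} ≡ 1 mod 5. 6 ≡ 2 mod 4. So 6^{6} ≡ 6^{2} ≡ 1 mod 5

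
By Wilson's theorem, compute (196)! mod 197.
By Wilson's theorem, (196)! ≡ -1 ≡ 196 mod 197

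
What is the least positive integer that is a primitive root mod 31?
g = 3. Powers: [3, 9, 27, 19, 26, 16, 17, 20, ...] generates all 30 non-zero residues.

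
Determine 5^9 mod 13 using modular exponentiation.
By repeated squaring mod 13: 5^{1}≡5, 5^{2}≡12, 5^{4}≡1, 5^{8}≡1. Then 5^{9} = 5^{8+1} ≡ 1 × 5 ≡ 5 mod 13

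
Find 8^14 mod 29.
By repeated squaring mod 29: 8^{1}≡8, 8^{2}≡6, 8^{4}≡7, 8^{8}≡20. Then 8^{14} = 8^{8+4+2} ≡ 20 × 7 × 6 ≡ 28 mod 29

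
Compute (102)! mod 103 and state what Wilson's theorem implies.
(102)! mod 103 = 102. Since this equals -1 mod 103, Wilson confirms 103 is prime.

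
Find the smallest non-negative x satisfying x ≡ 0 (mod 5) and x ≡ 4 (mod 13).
M = 5 × 13 = 65. M₁ = 13, y₁ ≡ 2 (mod 5). M₂ = 5, y₂ ≡ 8 (mod 13). x = 0×13×2 + 4×5×8 ≡ 30 (mod 65)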